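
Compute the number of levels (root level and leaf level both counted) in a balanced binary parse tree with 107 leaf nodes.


In a balanced binary tree with n leaves the deepest leaf is ceil(log2(n)) edges below the root,
so counting node levels inclusive of root and leaves gives ceil(log2(n)) + 1 levels.
log2(107) = 6.7415
ceil(6.7415) = 7
levels = 7 + 1 = 8

8


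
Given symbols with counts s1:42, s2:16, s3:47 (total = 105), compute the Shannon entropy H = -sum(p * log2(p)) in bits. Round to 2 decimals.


Computing entropy H = -sum(p_i * log2(p_i)):
  s1: p = 42/105 = 0.4000, -p*log2(p) = 0.5288
  s2: p = 16/105 = 0.1524, -p*log2(p) = 0.4136
  s3: p = 47/105 = 0.4476, -p*log2(p) = 0.5191
H = sum of terms = 1.4615
Rounded to 2 decimals: 1.46

1.46


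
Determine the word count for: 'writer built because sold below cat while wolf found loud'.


Counting words by splitting on spaces:
  Word 1: 'writer'
  Word 2: 'built'
  Word 3: 'because'
  Word 4: 'sold'
  Word 5: 'below'
  Word 6: 'cat'
  Word 7: 'while'
  Word 8: 'wolf'
  Word 9: 'found'
  Word 10: 'loud'
Total words: 10

10


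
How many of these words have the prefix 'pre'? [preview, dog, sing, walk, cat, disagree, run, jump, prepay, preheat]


Checking each word for prefix 'pre':
  'preview' -> YES, starts with 'pre' (count: 1)
  'dog' -> no (count: 1)
  'sing' -> no (count: 1)
  'walk' -> no (count: 1)
  'cat' -> no (count: 1)
  'disagree' -> no (count: 1)
  'run' -> no (count: 1)
  'jump' -> no (count: 1)
  'prepay' -> YES, starts with 'pre' (count: 2)
  'preheat' -> YES, starts with 'pre' (count: 3)
Total with prefix 'pre': 3

3


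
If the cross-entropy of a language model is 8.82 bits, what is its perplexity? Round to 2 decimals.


Perplexity formula: PP = 2^H
H = 8.82
PP = 2^8.82
Decompose: 2^8.82 = 2^8 * 2^0.82
2^8 = 256, 2^0.82 ~ 1.7654060
PP ~ 256 * 1.7654060 = 451.9439360
Rounded to 2 decimals: 451.94

451.94


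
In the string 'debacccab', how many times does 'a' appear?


Scanning 'debacccab' for 'a':
  Position 3: 'a' -> MATCH (count: 1)
  Position 7: 'a' -> MATCH (count: 2)
Total occurrences of 'a': 2

2


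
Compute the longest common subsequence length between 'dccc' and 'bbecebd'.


DP table for LCS of 'dccc' and 'bbecebd':
       b  b  e  c  e  b  d
    0  0  0  0  0  0  0  0
  d 0  0  0  0  0  0  0  1
  c 0  0  0  0  1  1  1  1
  c 0  0  0  0  1  1  1  1
  c 0  0  0  0  1  1  1  1
LCS: 'd'
LCS length = 1

1


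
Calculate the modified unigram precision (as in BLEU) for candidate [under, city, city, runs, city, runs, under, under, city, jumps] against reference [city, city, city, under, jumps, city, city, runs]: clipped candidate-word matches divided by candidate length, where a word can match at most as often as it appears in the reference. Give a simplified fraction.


Reference word counts: {'city': 5, 'jumps': 1, 'runs': 1, 'under': 1}
Checking each candidate word (with clipping):
  'under' -> in reference (ref count 1, used 1/1) -> match (matches: 1)
  'city' -> in reference (ref count 5, used 1/5) -> match (matches: 2)
  'city' -> in reference (ref count 5, used 2/5) -> match (matches: 3)
  'runs' -> in reference (ref count 1, used 1/1) -> match (matches: 4)
  'city' -> in reference (ref count 5, used 3/5) -> match (matches: 5)
  'runs' -> ref count 1 already used up (1/1) -> clipped, no match (matches: 5)
  'under' -> ref count 1 already used up (1/1) -> clipped, no match (matches: 5)
  'under' -> ref count 1 already used up (1/1) -> clipped, no match (matches: 5)
  'city' -> in reference (ref count 5, used 4/5) -> match (matches: 6)
  'jumps' -> in reference (ref count 1, used 1/1) -> match (matches: 7)
Clipped matches: 7, Candidate length: 10
Precision = 7/10

7/10


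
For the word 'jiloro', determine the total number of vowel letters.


Scanning each character of 'jiloro':
  Position 1: 'j' -> consonant (running count: 0)
  Position 2: 'i' -> vowel (running count: 1)
  Position 3: 'l' -> consonant (running count: 1)
  Position 4: 'o' -> vowel (running count: 2)
  Position 5: 'r' -> consonant (running count: 2)
  Position 6: 'o' -> vowel (running count: 3)
Total vowels: 3

3


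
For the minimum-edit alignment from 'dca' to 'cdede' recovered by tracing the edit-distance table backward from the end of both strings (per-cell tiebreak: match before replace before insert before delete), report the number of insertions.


Edit distance = 4. Backtracking from cell (3, 5) with preference match > replace > insert > delete,
then listing the resulting alignment 'dca' -> 'cdede' left to right:
  Step 1: insert 'c' [insertion #1]
  Step 2: keep 'd'
  Step 3: insert 'e' [insertion #2]
  Step 4: replace c->d
  Step 5: replace a->e
Total insertions: 2

2


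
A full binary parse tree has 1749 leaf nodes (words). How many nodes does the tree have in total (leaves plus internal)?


Leaf nodes (terminals): 1749
Internal nodes = n - 1 = 1749 - 1 = 1748
Total = leaves + internal = 1749 + 1748 = 3497

3497


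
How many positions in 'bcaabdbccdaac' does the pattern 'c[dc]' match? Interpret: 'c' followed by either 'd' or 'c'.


Pattern: c[dc] means 'c' followed by either 'd' or 'c'.
Scanning 'bcaabdbccdaac' position-by-position:
  Pos 0: window 'bc' -> no
  Pos 1: window 'ca' -> no
  Pos 2: window 'aa' -> no
  Pos 3: window 'ab' -> no
  Pos 4: window 'bd' -> no
  Pos 5: window 'db' -> no
  Pos 6: window 'bc' -> no
  Pos 7: window 'cc' -> MATCH
  Pos 8: window 'cd' -> MATCH
  Pos 9: window 'da' -> no
  Pos 10: window 'aa' -> no
  Pos 11: window 'ac' -> no
  Pos 12: window 'c' -> no
Total matches: 2

2


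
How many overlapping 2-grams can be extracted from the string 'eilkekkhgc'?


String 'eilkekkhgc' has length L = 10.
Number of overlapping n-grams = L - n + 1
Substituting: 10 - 2 + 1 = 9

9


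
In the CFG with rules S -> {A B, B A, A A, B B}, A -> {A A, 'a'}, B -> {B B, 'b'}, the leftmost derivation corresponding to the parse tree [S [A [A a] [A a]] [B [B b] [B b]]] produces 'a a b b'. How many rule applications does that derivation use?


Every bracketed nonterminal node [X ...] in the tree is produced by exactly one rule application.
Reading the tree off as a leftmost derivation:
  Step 1: S  =>  A B   (applied S -> A B)
  Step 2: A B  =>  A A B   (applied A -> A A)
  Step 3: A A B  =>  a A B   (applied A -> a)
  Step 4: a A B  =>  a a B   (applied A -> a)
  Step 5: a a B  =>  a a B B   (applied B -> B B)
  Step 6: a a B B  =>  a a b B   (applied B -> b)
  Step 7: a a b B  =>  a a b b   (applied B -> b)
Final yield: a a b b
Total rewrite steps: 7

7


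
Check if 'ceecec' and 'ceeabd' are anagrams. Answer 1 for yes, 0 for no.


Sort characters of 'ceecec': 'ccceee'
Sort characters of 'ceeabd': 'abcdee'
Sorted forms differ -> they are NOT anagrams
Result: 0

0


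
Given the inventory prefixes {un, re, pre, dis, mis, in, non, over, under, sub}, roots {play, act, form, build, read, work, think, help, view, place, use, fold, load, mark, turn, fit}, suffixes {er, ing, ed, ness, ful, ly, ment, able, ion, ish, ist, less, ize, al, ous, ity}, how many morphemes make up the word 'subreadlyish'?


Segmenting 'subreadlyish' against the inventory:
  'sub' -> prefix (morpheme 1)
  'read' -> root (morpheme 2)
  'ly' -> suffix (morpheme 3)
  'ish' -> suffix (morpheme 4)
Total morphemes: 4

4


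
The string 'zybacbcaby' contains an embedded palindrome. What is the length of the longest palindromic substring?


Scanning 'zybacbcaby' for palindromic substrings.
Substring at positions 1-9: 'ybacbcaby'.
Check: reverse('ybacbcaby') = 'ybacbcaby' -> palindrome confirmed.
Neighbouring characters ('z' / '-') break symmetry, so it cannot extend further.
No longer palindromic substring exists; longest length = 9

9


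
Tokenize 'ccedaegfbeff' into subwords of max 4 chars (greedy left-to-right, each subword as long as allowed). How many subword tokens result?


'ccedaegfbeff' has 12 characters.
Chunking with max size 4:
  Chunk 1: 'cced' (positions 0-3)
  Chunk 2: 'aegf' (positions 4-7)
  Chunk 3: 'beff' (positions 8-11)
Total chunks: ceil(12 / 4) = 3

3


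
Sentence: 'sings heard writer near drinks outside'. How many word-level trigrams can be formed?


Word trigrams from [6] words:
  Trigram 1: (sings heard writer)
  Trigram 2: (heard writer near)
  Trigram 3: (writer near drinks)
  Trigram 4: (near drinks outside)
Total word trigrams: 6 - 2 = 4

4


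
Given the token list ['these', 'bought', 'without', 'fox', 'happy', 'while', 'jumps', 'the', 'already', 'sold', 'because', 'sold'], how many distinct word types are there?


Listing all tokens and tracking unique types:
  Token 1: 'these' -> NEW (unique so far: 1)
  Token 2: 'bought' -> NEW (unique so far: 2)
  Token 3: 'without' -> NEW (unique so far: 3)
  Token 4: 'fox' -> NEW (unique so far: 4)
  Token 5: 'happy' -> NEW (unique so far: 5)
  Token 6: 'while' -> NEW (unique so far: 6)
  Token 7: 'jumps' -> NEW (unique so far: 7)
  Token 8: 'the' -> NEW (unique so far: 8)
  Token 9: 'already' -> NEW (unique so far: 9)
  Token 10: 'sold' -> NEW (unique so far: 10)
  Token 11: 'because' -> NEW (unique so far: 11)
  Token 12: 'sold' -> duplicate (unique so far: 11)
Unique types: ('already', 'because', 'bought', 'fox', 'happy', 'jumps', 'sold', 'the', 'these', 'while', 'without')
Vocabulary size: 11

11


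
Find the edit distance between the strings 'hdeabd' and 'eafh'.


Building DP table for s1='hdeabd' (len 6) and s2='eafh' (len 4):
       e  a  f  h
    0  1  2  3  4
  h 1  1  2  3  3
  d 2  2  2  3  4
  e 3  2  3  3  4
  a 4  3  2  3  4
  b 5  4  3  3  4
  d 6  5  4  4  4
Edit distance = dp[6][4] = 4

4


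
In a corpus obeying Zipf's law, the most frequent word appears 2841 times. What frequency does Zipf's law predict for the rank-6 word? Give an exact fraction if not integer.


Zipf's law: freq(rank) = f1 / rank
f1 = 2841, rank = 6
freq = 2841 / 6
GCD(2841, 6) = 3
Simplified: 947/2

947/2


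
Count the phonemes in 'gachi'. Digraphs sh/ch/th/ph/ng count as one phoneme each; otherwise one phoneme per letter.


Parsing 'gachi' greedily, digraphs first:
  'g' -> consonant phoneme (phonemes so far: 1)
  'a' -> vowel phoneme (phonemes so far: 2)
  'ch' -> digraph (1 consonant phoneme) (phonemes so far: 3)
  'i' -> vowel phoneme (phonemes so far: 4)
Total phonemes: 4

4


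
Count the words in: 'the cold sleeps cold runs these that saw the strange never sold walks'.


Counting words by splitting on spaces:
  Word 1: 'the'
  Word 2: 'cold'
  Word 3: 'sleeps'
  Word 4: 'cold'
  Word 5: 'runs'
  Word 6: 'these'
  Word 7: 'that'
  Word 8: 'saw'
  Word 9: 'the'
  Word 10: 'strange'
  Word 11: 'never'
  Word 12: 'sold'
  Word 13: 'walks'
Total words: 13

13


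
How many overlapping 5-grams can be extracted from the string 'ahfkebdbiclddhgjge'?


String 'ahfkebdbiclddhgjge' has length L = 18.
Number of overlapping n-grams = L - n + 1
Substituting: 18 - 5 + 1 = 14

14


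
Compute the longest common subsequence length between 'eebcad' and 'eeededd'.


DP table for LCS of 'eebcad' and 'eeededd':
       e  e  e  d  e  d  d
    0  0  0  0  0  0  0  0
  e 0  1  1  1  1  1  1  1
  e 0  1  2  2  2  2  2  2
  b 0  1  2  2  2  2  2  2
  c 0  1  2  2  2  2  2  2
  a 0  1  2  2  2  2  2  2
  d 0  1  2  2  3  3  3  3
LCS: 'eed'
LCS length = 3

3


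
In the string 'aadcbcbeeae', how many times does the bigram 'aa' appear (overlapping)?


Scanning 'aadcbcbeeae' for bigram 'aa':
  Position 0: 'aa' -> MATCH
  Position 1: 'ad' -> no
  Position 2: 'dc' -> no
  Position 3: 'cb' -> no
  Position 4: 'bc' -> no
  Position 5: 'cb' -> no
  Position 6: 'be' -> no
  Position 7: 'ee' -> no
  Position 8: 'ea' -> no
  Position 9: 'ae' -> no
Total matches: 1

1


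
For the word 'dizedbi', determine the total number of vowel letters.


Scanning each character of 'dizedbi':
  Position 1: 'd' -> consonant (running count: 0)
  Position 2: 'i' -> vowel (running count: 1)
  Position 3: 'z' -> consonant (running count: 1)
  Position 4: 'e' -> vowel (running count: 2)
  Position 5: 'd' -> consonant (running count: 2)
  Position 6: 'b' -> consonant (running count: 2)
  Position 7: 'i' -> vowel (running count: 3)
Total vowels: 3

3


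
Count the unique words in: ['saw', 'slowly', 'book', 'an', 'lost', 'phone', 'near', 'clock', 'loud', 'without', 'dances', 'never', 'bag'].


Listing all tokens and tracking unique types:
  Token 1: 'saw' -> NEW (unique so far: 1)
  Token 2: 'slowly' -> NEW (unique so far: 2)
  Token 3: 'book' -> NEW (unique so far: 3)
  Token 4: 'an' -> NEW (unique so far: 4)
  Token 5: 'lost' -> NEW (unique so far: 5)
  Token 6: 'phone' -> NEW (unique so far: 6)
  Token 7: 'near' -> NEW (unique so far: 7)
  Token 8: 'clock' -> NEW (unique so far: 8)
  Token 9: 'loud' -> NEW (unique so far: 9)
  Token 10: 'without' -> NEW (unique so far: 10)
  Token 11: 'dances' -> NEW (unique so far: 11)
  Token 12: 'never' -> NEW (unique so far: 12)
  Token 13: 'bag' -> NEW (unique so far: 13)
Unique types: ('an', 'bag', 'book', 'clock', 'dances', 'lost', 'loud', 'near', 'never', 'phone', 'saw', 'slowly', 'without')
Vocabulary size: 13

13


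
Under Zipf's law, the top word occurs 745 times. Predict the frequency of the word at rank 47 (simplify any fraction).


Zipf's law: freq(rank) = f1 / rank
f1 = 745, rank = 47
freq = 745 / 47
GCD(745, 47) = 1
Simplified: 745/47

745/47


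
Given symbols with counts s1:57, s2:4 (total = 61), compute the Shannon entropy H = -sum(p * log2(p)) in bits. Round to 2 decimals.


Computing entropy H = -sum(p_i * log2(p_i)):
  s1: p = 57/61 = 0.9344, -p*log2(p) = 0.0914
  s2: p = 4/61 = 0.0656, -p*log2(p) = 0.2578
H = sum of terms = 0.3492
Rounded to 2 decimals: 0.35

0.35


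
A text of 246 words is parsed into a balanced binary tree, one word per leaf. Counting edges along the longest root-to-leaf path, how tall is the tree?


In a balanced binary tree with n leaves the deepest leaf is ceil(log2(n)) edges below the root.
log2(246) = 7.9425
ceil(7.9425) = 8
height (edges) = 8

8


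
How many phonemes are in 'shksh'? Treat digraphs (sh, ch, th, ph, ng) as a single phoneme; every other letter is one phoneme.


Parsing 'shksh' greedily, digraphs first:
  'sh' -> digraph (1 consonant phoneme) (phonemes so far: 1)
  'k' -> consonant phoneme (phonemes so far: 2)
  'sh' -> digraph (1 consonant phoneme) (phonemes so far: 3)
Total phonemes: 3

3


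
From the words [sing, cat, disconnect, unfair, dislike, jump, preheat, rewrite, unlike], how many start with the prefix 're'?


Checking each word for prefix 're':
  'sing' -> no (count: 0)
  'cat' -> no (count: 0)
  'disconnect' -> no (count: 0)
  'unfair' -> no (count: 0)
  'dislike' -> no (count: 0)
  'jump' -> no (count: 0)
  'preheat' -> no (count: 0)
  'rewrite' -> YES, starts with 're' (count: 1)
  'unlike' -> no (count: 1)
Total with prefix 're': 1

1


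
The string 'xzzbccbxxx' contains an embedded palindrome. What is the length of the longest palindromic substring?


Scanning 'xzzbccbxxx' for palindromic substrings.
Substring at positions 3-6: 'bccb'.
Check: reverse('bccb') = 'bccb' -> palindrome confirmed.
Neighbouring characters ('z' / 'x') break symmetry, so it cannot extend further.
No longer palindromic substring exists; longest length = 4

4


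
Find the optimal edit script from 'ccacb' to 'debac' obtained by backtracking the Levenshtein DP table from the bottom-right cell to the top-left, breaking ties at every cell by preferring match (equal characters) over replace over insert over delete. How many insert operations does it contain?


Edit distance = 4. Backtracking from cell (5, 5) with preference match > replace > insert > delete,
then listing the resulting alignment 'ccacb' -> 'debac' left to right:
  Step 1: insert 'd' [insertion #1]
  Step 2: replace c->e
  Step 3: replace c->b
  Step 4: keep 'a'
  Step 5: keep 'c'
  Step 6: delete 'b'
Total insertions: 1

1


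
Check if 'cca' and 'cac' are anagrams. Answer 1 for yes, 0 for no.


Sort characters of 'cca': 'acc'
Sort characters of 'cac': 'acc'
Sorted forms match -> they ARE anagrams
Result: 1

1


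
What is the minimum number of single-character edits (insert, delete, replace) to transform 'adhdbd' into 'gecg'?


Building DP table for s1='adhdbd' (len 6) and s2='gecg' (len 4):
       g  e  c  g
    0  1  2  3  4
  a 1  1  2  3  4
  d 2  2  2  3  4
  h 3  3  3  3  4
  d 4  4  4  4  4
  b 5  5  5  5  5
  d 6  6  6  6  6
Edit distance = dp[6][4] = 6

6


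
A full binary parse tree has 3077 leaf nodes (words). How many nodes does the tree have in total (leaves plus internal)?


Leaf nodes (terminals): 3077
Internal nodes = n - 1 = 3077 - 1 = 3076
Total = leaves + internal = 3077 + 3076 = 6153

6153


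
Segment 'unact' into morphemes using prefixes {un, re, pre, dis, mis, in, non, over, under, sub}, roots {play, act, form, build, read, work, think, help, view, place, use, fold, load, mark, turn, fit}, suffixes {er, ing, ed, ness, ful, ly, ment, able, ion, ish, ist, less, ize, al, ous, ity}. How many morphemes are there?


Segmenting 'unact' against the inventory:
  'un' -> prefix (morpheme 1)
  'act' -> root (morpheme 2)
Total morphemes: 2

2


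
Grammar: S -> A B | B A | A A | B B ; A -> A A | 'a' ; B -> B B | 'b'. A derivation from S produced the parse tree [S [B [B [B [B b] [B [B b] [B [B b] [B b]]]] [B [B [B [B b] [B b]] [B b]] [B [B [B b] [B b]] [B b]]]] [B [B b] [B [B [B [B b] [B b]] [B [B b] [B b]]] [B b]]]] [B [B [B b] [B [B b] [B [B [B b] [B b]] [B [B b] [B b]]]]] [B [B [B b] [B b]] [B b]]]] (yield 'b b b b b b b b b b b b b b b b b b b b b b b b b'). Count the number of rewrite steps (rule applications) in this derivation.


Every bracketed nonterminal node [X ...] in the tree is produced by exactly one rule application.
Reading the tree off as a leftmost derivation:
  Step 1: S  =>  B B   (applied S -> B B)
  Step 2: B B  =>  B B B   (applied B -> B B)
  Step 3: B B B  =>  B B B B   (applied B -> B B)
  Step 4: B B B B  =>  B B B B B   (applied B -> B B)
  Step 5: B B B B B  =>  b B B B B   (applied B -> b)
  Step 6: b B B B B  =>  b B B B B B   (applied B -> B B)
  Step 7: b B B B B B  =>  b b B B B B   (applied B -> b)
  Step 8: b b B B B B  =>  b b B B B B B   (applied B -> B B)
  Step 9: b b B B B B B  =>  b b b B B B B   (applied B -> b)
  Step 10: b b b B B B B  =>  b b b b B B B   (applied B -> b)
  Step 11: b b b b B B B  =>  b b b b B B B B   (applied B -> B B)
  Step 12: b b b b B B B B  =>  b b b b B B B B B   (applied B -> B B)
  Step 13: b b b b B B B B B  =>  b b b b B B B B B B   (applied B -> B B)
  Step 14: b b b b B B B B B B  =>  b b b b b B B B B B   (applied B -> b)
  Step 15: b b b b b B B B B B  =>  b b b b b b B B B B   (applied B -> b)
  Step 16: b b b b b b B B B B  =>  b b b b b b b B B B   (applied B -> b)
  Step 17: b b b b b b b B B B  =>  b b b b b b b B B B B   (applied B -> B B)
  Step 18: b b b b b b b B B B B  =>  b b b b b b b B B B B B   (applied B -> B B)
  Step 19: b b b b b b b B B B B B  =>  b b b b b b b b B B B B   (applied B -> b)
  Step 20: b b b b b b b b B B B B  =>  b b b b b b b b b B B B   (applied B -> b)
  Step 21: b b b b b b b b b B B B  =>  b b b b b b b b b b B B   (applied B -> b)
  Step 22: b b b b b b b b b b B B  =>  b b b b b b b b b b B B B   (applied B -> B B)
  Step 23: b b b b b b b b b b B B B  =>  b b b b b b b b b b b B B   (applied B -> b)
  Step 24: b b b b b b b b b b b B B  =>  b b b b b b b b b b b B B B   (applied B -> B B)
  Step 25: b b b b b b b b b b b B B B  =>  b b b b b b b b b b b B B B B   (applied B -> B B)
  Step 26: b b b b b b b b b b b B B B B  =>  b b b b b b b b b b b B B B B B   (applied B -> B B)
  Step 27: b b b b b b b b b b b B B B B B  =>  b b b b b b b b b b b b B B B B   (applied B -> b)
  Step 28: b b b b b b b b b b b b B B B B  =>  b b b b b b b b b b b b b B B B   (applied B -> b)
  Step 29: b b b b b b b b b b b b b B B B  =>  b b b b b b b b b b b b b B B B B   (applied B -> B B)
  Step 30: b b b b b b b b b b b b b B B B B  =>  b b b b b b b b b b b b b b B B B   (applied B -> b)
  Step 31: b b b b b b b b b b b b b b B B B  =>  b b b b b b b b b b b b b b b B B   (applied B -> b)
  Step 32: b b b b b b b b b b b b b b b B B  =>  b b b b b b b b b b b b b b b b B   (applied B -> b)
  Step 33: b b b b b b b b b b b b b b b b B  =>  b b b b b b b b b b b b b b b b B B   (applied B -> B B)
  Step 34: b b b b b b b b b b b b b b b b B B  =>  b b b b b b b b b b b b b b b b B B B   (applied B -> B B)
  Step 35: b b b b b b b b b b b b b b b b B B B  =>  b b b b b b b b b b b b b b b b b B B   (applied B -> b)
  Step 36: b b b b b b b b b b b b b b b b b B B  =>  b b b b b b b b b b b b b b b b b B B B   (applied B -> B B)
  Step 37: b b b b b b b b b b b b b b b b b B B B  =>  b b b b b b b b b b b b b b b b b b B B   (applied B -> b)
  Step 38: b b b b b b b b b b b b b b b b b b B B  =>  b b b b b b b b b b b b b b b b b b B B B   (applied B -> B B)
  Step 39: b b b b b b b b b b b b b b b b b b B B B  =>  b b b b b b b b b b b b b b b b b b B B B B   (applied B -> B B)
  Step 40: b b b b b b b b b b b b b b b b b b B B B B  =>  b b b b b b b b b b b b b b b b b b b B B B   (applied B -> b)
  Step 41: b b b b b b b b b b b b b b b b b b b B B B  =>  b b b b b b b b b b b b b b b b b b b b B B   (applied B -> b)
  Step 42: b b b b b b b b b b b b b b b b b b b b B B  =>  b b b b b b b b b b b b b b b b b b b b B B B   (applied B -> B B)
  Step 43: b b b b b b b b b b b b b b b b b b b b B B B  =>  b b b b b b b b b b b b b b b b b b b b b B B   (applied B -> b)
  Step 44: b b b b b b b b b b b b b b b b b b b b b B B  =>  b b b b b b b b b b b b b b b b b b b b b b B   (applied B -> b)
  Step 45: b b b b b b b b b b b b b b b b b b b b b b B  =>  b b b b b b b b b b b b b b b b b b b b b b B B   (applied B -> B B)
  Step 46: b b b b b b b b b b b b b b b b b b b b b b B B  =>  b b b b b b b b b b b b b b b b b b b b b b B B B   (applied B -> B B)
  Step 47: b b b b b b b b b b b b b b b b b b b b b b B B B  =>  b b b b b b b b b b b b b b b b b b b b b b b B B   (applied B -> b)
  Step 48: b b b b b b b b b b b b b b b b b b b b b b b B B  =>  b b b b b b b b b b b b b b b b b b b b b b b b B   (applied B -> b)
  Step 49: b b b b b b b b b b b b b b b b b b b b b b b b B  =>  b b b b b b b b b b b b b b b b b b b b b b b b b   (applied B -> b)
Final yield: b b b b b b b b b b b b b b b b b b b b b b b b b
Total rewrite steps: 49

49


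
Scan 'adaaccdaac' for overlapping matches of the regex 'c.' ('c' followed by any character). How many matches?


Pattern: c. means 'c' followed by any character.
Scanning 'adaaccdaac' position-by-position:
  Pos 0: window 'ad' -> no
  Pos 1: window 'da' -> no
  Pos 2: window 'aa' -> no
  Pos 3: window 'ac' -> no
  Pos 4: window 'cc' -> MATCH
  Pos 5: window 'cd' -> MATCH
  Pos 6: window 'da' -> no
  Pos 7: window 'aa' -> no
  Pos 8: window 'ac' -> no
  Pos 9: window 'c' -> no
Total matches: 2

2


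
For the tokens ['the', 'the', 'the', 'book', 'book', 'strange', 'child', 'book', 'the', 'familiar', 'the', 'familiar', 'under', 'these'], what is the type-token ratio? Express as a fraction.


Tokens: 14
Unique types: ('book', 'child', 'familiar', 'strange', 'the', 'these', 'under') = 7
TTR = 7/14
Simplify: divide both by 7 -> 1/2
TTR = 1/2

1/2


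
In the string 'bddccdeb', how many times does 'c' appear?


Scanning 'bddccdeb' for 'c':
  Position 3: 'c' -> MATCH (count: 1)
  Position 4: 'c' -> MATCH (count: 2)
Total occurrences of 'c': 2

2


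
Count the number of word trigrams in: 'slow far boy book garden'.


Word trigrams from [5] words:
  Trigram 1: (slow far boy)
  Trigram 2: (far boy book)
  Trigram 3: (boy book garden)
Total word trigrams: 5 - 2 = 3

3


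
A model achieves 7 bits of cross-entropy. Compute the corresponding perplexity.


Perplexity formula: PP = 2^H
H = 7
PP = 2^7
Steps: 2^1 = 2, 2^2 = 4, 2^3 = 8, 2^4 = 16, 2^5 = 32, 2^6 = 64, 2^7 = 128
PP = 128

128


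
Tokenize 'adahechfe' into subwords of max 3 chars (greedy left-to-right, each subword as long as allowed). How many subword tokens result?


'adahechfe' has 9 characters.
Chunking with max size 3:
  Chunk 1: 'ada' (positions 0-2)
  Chunk 2: 'hec' (positions 3-5)
  Chunk 3: 'hfe' (positions 6-8)
Total chunks: ceil(9 / 3) = 3

3


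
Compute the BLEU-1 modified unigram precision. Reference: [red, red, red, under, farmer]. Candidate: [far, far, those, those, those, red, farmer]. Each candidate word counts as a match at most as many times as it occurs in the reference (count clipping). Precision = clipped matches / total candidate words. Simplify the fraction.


Reference word counts: {'farmer': 1, 'red': 3, 'under': 1}
Checking each candidate word (with clipping):
  'far' -> not in reference -> no match (matches: 0)
  'far' -> not in reference -> no match (matches: 0)
  'those' -> not in reference -> no match (matches: 0)
  'those' -> not in reference -> no match (matches: 0)
  'those' -> not in reference -> no match (matches: 0)
  'red' -> in reference (ref count 3, used 1/3) -> match (matches: 1)
  'farmer' -> in reference (ref count 1, used 1/1) -> match (matches: 2)
Clipped matches: 2, Candidate length: 7
Precision = 2/7

2/7


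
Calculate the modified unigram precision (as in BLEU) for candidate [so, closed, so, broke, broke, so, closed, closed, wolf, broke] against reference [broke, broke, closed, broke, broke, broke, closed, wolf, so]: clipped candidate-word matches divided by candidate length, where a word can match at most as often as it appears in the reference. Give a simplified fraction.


Reference word counts: {'broke': 5, 'closed': 2, 'so': 1, 'wolf': 1}
Checking each candidate word (with clipping):
  'so' -> in reference (ref count 1, used 1/1) -> match (matches: 1)
  'closed' -> in reference (ref count 2, used 1/2) -> match (matches: 2)
  'so' -> ref count 1 already used up (1/1) -> clipped, no match (matches: 2)
  'broke' -> in reference (ref count 5, used 1/5) -> match (matches: 3)
  'broke' -> in reference (ref count 5, used 2/5) -> match (matches: 4)
  'so' -> ref count 1 already used up (1/1) -> clipped, no match (matches: 4)
  'closed' -> in reference (ref count 2, used 2/2) -> match (matches: 5)
  'closed' -> ref count 2 already used up (2/2) -> clipped, no match (matches: 5)
  'wolf' -> in reference (ref count 1, used 1/1) -> match (matches: 6)
  'broke' -> in reference (ref count 5, used 3/5) -> match (matches: 7)
Clipped matches: 7, Candidate length: 10
Precision = 7/10

7/10


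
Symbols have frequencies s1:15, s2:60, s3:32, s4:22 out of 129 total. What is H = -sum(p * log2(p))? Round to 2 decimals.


Computing entropy H = -sum(p_i * log2(p_i)):
  s1: p = 15/129 = 0.1163, -p*log2(p) = 0.3610
  s2: p = 60/129 = 0.4651, -p*log2(p) = 0.5136
  s3: p = 32/129 = 0.2481, -p*log2(p) = 0.4989
  s4: p = 22/129 = 0.1705, -p*log2(p) = 0.4352
H = sum of terms = 1.8087
Rounded to 2 decimals: 1.81

1.81


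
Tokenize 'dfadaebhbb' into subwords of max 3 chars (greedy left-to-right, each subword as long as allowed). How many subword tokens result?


'dfadaebhbb' has 10 characters.
Chunking with max size 3:
  Chunk 1: 'dfa' (positions 0-2)
  Chunk 2: 'dae' (positions 3-5)
  Chunk 3: 'bhb' (positions 6-8)
  Chunk 4: 'b' (positions 9-9)
Total chunks: ceil(10 / 3) = 4

4


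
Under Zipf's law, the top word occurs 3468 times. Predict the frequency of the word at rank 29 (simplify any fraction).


Zipf's law: freq(rank) = f1 / rank
f1 = 3468, rank = 29
freq = 3468 / 29
GCD(3468, 29) = 1
Simplified: 3468/29

3468/29


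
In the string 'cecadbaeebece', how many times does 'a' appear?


Scanning 'cecadbaeebece' for 'a':
  Position 3: 'a' -> MATCH (count: 1)
  Position 6: 'a' -> MATCH (count: 2)
Total occurrences of 'a': 2

2


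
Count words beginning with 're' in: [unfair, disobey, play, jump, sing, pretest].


Checking each word for prefix 're':
  'unfair' -> no (count: 0)
  'disobey' -> no (count: 0)
  'play' -> no (count: 0)
  'jump' -> no (count: 0)
  'sing' -> no (count: 0)
  'pretest' -> no (count: 0)
Total with prefix 're': 0

0


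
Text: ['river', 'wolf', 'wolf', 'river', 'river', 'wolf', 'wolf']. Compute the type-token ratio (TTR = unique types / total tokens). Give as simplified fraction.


Tokens: 7
Unique types: ('river', 'wolf') = 2
TTR = 2/7
Already in lowest terms.

2/7


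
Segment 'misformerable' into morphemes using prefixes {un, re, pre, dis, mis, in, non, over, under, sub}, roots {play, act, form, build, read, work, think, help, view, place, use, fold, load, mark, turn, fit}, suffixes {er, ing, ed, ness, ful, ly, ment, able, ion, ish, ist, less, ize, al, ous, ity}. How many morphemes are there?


Segmenting 'misformerable' against the inventory:
  'mis' -> prefix (morpheme 1)
  'form' -> root (morpheme 2)
  'er' -> suffix (morpheme 3)
  'able' -> suffix (morpheme 4)
Total morphemes: 4

4


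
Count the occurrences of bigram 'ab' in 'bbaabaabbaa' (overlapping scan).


Scanning 'bbaabaabbaa' for bigram 'ab':
  Position 0: 'bb' -> no
  Position 1: 'ba' -> no
  Position 2: 'aa' -> no
  Position 3: 'ab' -> MATCH
  Position 4: 'ba' -> no
  Position 5: 'aa' -> no
  Position 6: 'ab' -> MATCH
  Position 7: 'bb' -> no
  Position 8: 'ba' -> no
  Position 9: 'aa' -> no
Total matches: 2

2


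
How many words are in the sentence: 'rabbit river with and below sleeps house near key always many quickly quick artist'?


Counting words by splitting on spaces:
  Word 1: 'rabbit'
  Word 2: 'river'
  Word 3: 'with'
  Word 4: 'and'
  Word 5: 'below'
  Word 6: 'sleeps'
  Word 7: 'house'
  Word 8: 'near'
  Word 9: 'key'
  Word 10: 'always'
  Word 11: 'many'
  Word 12: 'quickly'
  Word 13: 'quick'
  Word 14: 'artist'
Total words: 14

14


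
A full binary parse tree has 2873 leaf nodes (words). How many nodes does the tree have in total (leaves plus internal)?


Leaf nodes (terminals): 2873
Internal nodes = n - 1 = 2873 - 1 = 2872
Total = leaves + internal = 2873 + 2872 = 5745

5745


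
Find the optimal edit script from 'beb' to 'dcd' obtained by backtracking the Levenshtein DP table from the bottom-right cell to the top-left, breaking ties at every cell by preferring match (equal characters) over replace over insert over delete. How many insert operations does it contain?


Edit distance = 3. Backtracking from cell (3, 3) with preference match > replace > insert > delete,
then listing the resulting alignment 'beb' -> 'dcd' left to right:
  Step 1: replace b->d
  Step 2: replace e->c
  Step 3: replace b->d
Total insertions: 0

0


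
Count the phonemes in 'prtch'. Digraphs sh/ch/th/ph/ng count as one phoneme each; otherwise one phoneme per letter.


Parsing 'prtch' greedily, digraphs first:
  'p' -> consonant phoneme (phonemes so far: 1)
  'r' -> consonant phoneme (phonemes so far: 2)
  't' -> consonant phoneme (phonemes so far: 3)
  'ch' -> digraph (1 consonant phoneme) (phonemes so far: 4)
Total phonemes: 4

4


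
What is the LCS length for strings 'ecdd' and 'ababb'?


DP table for LCS of 'ecdd' and 'ababb':
       a  b  a  b  b
    0  0  0  0  0  0
  e 0  0  0  0  0  0
  c 0  0  0  0  0  0
  d 0  0  0  0  0  0
  d 0  0  0  0  0  0
LCS length = 0

0


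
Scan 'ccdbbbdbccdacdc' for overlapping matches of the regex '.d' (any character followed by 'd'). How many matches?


Pattern: .d means any character followed by 'd'.
Scanning 'ccdbbbdbccdacdc' position-by-position:
  Pos 0: window 'cc' -> no
  Pos 1: window 'cd' -> MATCH
  Pos 2: window 'db' -> no
  Pos 3: window 'bb' -> no
  Pos 4: window 'bb' -> no
  Pos 5: window 'bd' -> MATCH
  Pos 6: window 'db' -> no
  Pos 7: window 'bc' -> no
  Pos 8: window 'cc' -> no
  Pos 9: window 'cd' -> MATCH
  Pos 10: window 'da' -> no
  Pos 11: window 'ac' -> no
  Pos 12: window 'cd' -> MATCH
  Pos 13: window 'dc' -> no
  Pos 14: window 'c' -> no
Total matches: 4

4


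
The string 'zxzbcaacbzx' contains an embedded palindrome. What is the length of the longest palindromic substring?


Scanning 'zxzbcaacbzx' for palindromic substrings.
Substring at positions 1-10: 'xzbcaacbzx'.
Check: reverse('xzbcaacbzx') = 'xzbcaacbzx' -> palindrome confirmed.
Neighbouring characters ('z' / '-') break symmetry, so it cannot extend further.
No longer palindromic substring exists; longest length = 10

10


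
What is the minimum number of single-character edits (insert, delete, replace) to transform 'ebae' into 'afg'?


Building DP table for s1='ebae' (len 4) and s2='afg' (len 3):
       a  f  g
    0  1  2  3
  e 1  1  2  3
  b 2  2  2  3
  a 3  2  3  3
  e 4  3  3  4
Edit distance = dp[4][3] = 4

4


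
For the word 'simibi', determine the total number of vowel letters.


Scanning each character of 'simibi':
  Position 1: 's' -> consonant (running count: 0)
  Position 2: 'i' -> vowel (running count: 1)
  Position 3: 'm' -> consonant (running count: 1)
  Position 4: 'i' -> vowel (running count: 2)
  Position 5: 'b' -> consonant (running count: 2)
  Position 6: 'i' -> vowel (running count: 3)
Total vowels: 3

3


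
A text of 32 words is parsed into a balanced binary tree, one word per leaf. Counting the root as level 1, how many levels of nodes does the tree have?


In a balanced binary tree with n leaves the deepest leaf is ceil(log2(n)) edges below the root,
so counting node levels inclusive of root and leaves gives ceil(log2(n)) + 1 levels.
log2(32) = 5.0000
ceil(5.0000) = 5
levels = 5 + 1 = 6

6


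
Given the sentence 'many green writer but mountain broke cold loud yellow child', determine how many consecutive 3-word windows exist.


Word trigrams from [10] words:
  Trigram 1: (many green writer)
  Trigram 2: (green writer but)
  Trigram 3: (writer but mountain)
  Trigram 4: (but mountain broke)
  Trigram 5: (mountain broke cold)
  Trigram 6: (broke cold loud)
  Trigram 7: (cold loud yellow)
  Trigram 8: (loud yellow child)
Total word trigrams: 10 - 2 = 8

8


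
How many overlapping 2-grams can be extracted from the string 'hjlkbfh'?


String 'hjlkbfh' has length L = 7.
Number of overlapping n-grams = L - n + 1
Substituting: 7 - 2 + 1 = 6

6


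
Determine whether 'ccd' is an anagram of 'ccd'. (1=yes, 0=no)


Sort characters of 'ccd': 'ccd'
Sort characters of 'ccd': 'ccd'
Sorted forms match -> they ARE anagrams
Result: 1

1


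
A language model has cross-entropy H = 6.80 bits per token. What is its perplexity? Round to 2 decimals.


Perplexity formula: PP = 2^H
H = 6.80
PP = 2^6.80
Decompose: 2^6.80 = 2^6 * 2^0.80
2^6 = 64, 2^0.80 ~ 1.7411011
PP ~ 64 * 1.7411011 = 111.4304704
Rounded to 2 decimals: 111.43

111.43


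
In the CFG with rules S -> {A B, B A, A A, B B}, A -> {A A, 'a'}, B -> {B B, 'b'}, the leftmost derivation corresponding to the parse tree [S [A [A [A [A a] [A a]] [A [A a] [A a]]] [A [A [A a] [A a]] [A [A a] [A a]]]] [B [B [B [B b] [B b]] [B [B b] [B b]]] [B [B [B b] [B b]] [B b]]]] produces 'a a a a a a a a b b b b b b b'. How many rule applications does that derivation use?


Every bracketed nonterminal node [X ...] in the tree is produced by exactly one rule application.
Reading the tree off as a leftmost derivation:
  Step 1: S  =>  A B   (applied S -> A B)
  Step 2: A B  =>  A A B   (applied A -> A A)
  Step 3: A A B  =>  A A A B   (applied A -> A A)
  Step 4: A A A B  =>  A A A A B   (applied A -> A A)
  Step 5: A A A A B  =>  a A A A B   (applied A -> a)
  Step 6: a A A A B  =>  a a A A B   (applied A -> a)
  Step 7: a a A A B  =>  a a A A A B   (applied A -> A A)
  Step 8: a a A A A B  =>  a a a A A B   (applied A -> a)
  Step 9: a a a A A B  =>  a a a a A B   (applied A -> a)
  Step 10: a a a a A B  =>  a a a a A A B   (applied A -> A A)
  Step 11: a a a a A A B  =>  a a a a A A A B   (applied A -> A A)
  Step 12: a a a a A A A B  =>  a a a a a A A B   (applied A -> a)
  Step 13: a a a a a A A B  =>  a a a a a a A B   (applied A -> a)
  Step 14: a a a a a a A B  =>  a a a a a a A A B   (applied A -> A A)
  Step 15: a a a a a a A A B  =>  a a a a a a a A B   (applied A -> a)
  Step 16: a a a a a a a A B  =>  a a a a a a a a B   (applied A -> a)
  Step 17: a a a a a a a a B  =>  a a a a a a a a B B   (applied B -> B B)
  Step 18: a a a a a a a a B B  =>  a a a a a a a a B B B   (applied B -> B B)
  Step 19: a a a a a a a a B B B  =>  a a a a a a a a B B B B   (applied B -> B B)
  Step 20: a a a a a a a a B B B B  =>  a a a a a a a a b B B B   (applied B -> b)
  Step 21: a a a a a a a a b B B B  =>  a a a a a a a a b b B B   (applied B -> b)
  Step 22: a a a a a a a a b b B B  =>  a a a a a a a a b b B B B   (applied B -> B B)
  Step 23: a a a a a a a a b b B B B  =>  a a a a a a a a b b b B B   (applied B -> b)
  Step 24: a a a a a a a a b b b B B  =>  a a a a a a a a b b b b B   (applied B -> b)
  Step 25: a a a a a a a a b b b b B  =>  a a a a a a a a b b b b B B   (applied B -> B B)
  Step 26: a a a a a a a a b b b b B B  =>  a a a a a a a a b b b b B B B   (applied B -> B B)
  Step 27: a a a a a a a a b b b b B B B  =>  a a a a a a a a b b b b b B B   (applied B -> b)
  Step 28: a a a a a a a a b b b b b B B  =>  a a a a a a a a b b b b b b B   (applied B -> b)
  Step 29: a a a a a a a a b b b b b b B  =>  a a a a a a a a b b b b b b b   (applied B -> b)
Final yield: a a a a a a a a b b b b b b b
Total rewrite steps: 29

29


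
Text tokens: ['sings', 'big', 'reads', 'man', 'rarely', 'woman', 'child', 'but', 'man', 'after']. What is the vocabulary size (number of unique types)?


Listing all tokens and tracking unique types:
  Token 1: 'sings' -> NEW (unique so far: 1)
  Token 2: 'big' -> NEW (unique so far: 2)
  Token 3: 'reads' -> NEW (unique so far: 3)
  Token 4: 'man' -> NEW (unique so far: 4)
  Token 5: 'rarely' -> NEW (unique so far: 5)
  Token 6: 'woman' -> NEW (unique so far: 6)
  Token 7: 'child' -> NEW (unique so far: 7)
  Token 8: 'but' -> NEW (unique so far: 8)
  Token 9: 'man' -> duplicate (unique so far: 8)
  Token 10: 'after' -> NEW (unique so far: 9)
Unique types: ('after', 'big', 'but', 'child', 'man', 'rarely', 'reads', 'sings', 'woman')
Vocabulary size: 9

9


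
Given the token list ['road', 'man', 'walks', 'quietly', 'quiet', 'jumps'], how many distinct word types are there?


Listing all tokens and tracking unique types:
  Token 1: 'road' -> NEW (unique so far: 1)
  Token 2: 'man' -> NEW (unique so far: 2)
  Token 3: 'walks' -> NEW (unique so far: 3)
  Token 4: 'quietly' -> NEW (unique so far: 4)
  Token 5: 'quiet' -> NEW (unique so far: 5)
  Token 6: 'jumps' -> NEW (unique so far: 6)
Unique types: ('jumps', 'man', 'quiet', 'quietly', 'road', 'walks')
Vocabulary size: 6

6


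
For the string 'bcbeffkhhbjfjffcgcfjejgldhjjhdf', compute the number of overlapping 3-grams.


String 'bcbeffkhhbjfjffcgcfjejgldhjjhdf' has length L = 31.
Number of overlapping n-grams = L - n + 1
Substituting: 31 - 3 + 1 = 29

29


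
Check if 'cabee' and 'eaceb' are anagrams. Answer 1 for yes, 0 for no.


Sort characters of 'cabee': 'abcee'
Sort characters of 'eaceb': 'abcee'
Sorted forms match -> they ARE anagrams
Result: 1

1


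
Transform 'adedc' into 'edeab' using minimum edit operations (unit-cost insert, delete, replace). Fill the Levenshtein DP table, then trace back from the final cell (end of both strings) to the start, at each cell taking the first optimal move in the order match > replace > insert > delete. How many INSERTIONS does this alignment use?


Edit distance = 3. Backtracking from cell (5, 5) with preference match > replace > insert > delete,
then listing the resulting alignment 'adedc' -> 'edeab' left to right:
  Step 1: replace a->e
  Step 2: keep 'd'
  Step 3: keep 'e'
  Step 4: replace d->a
  Step 5: replace c->b
Total insertions: 0

0


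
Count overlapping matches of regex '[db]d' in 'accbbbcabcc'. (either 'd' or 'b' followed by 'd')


Pattern: [db]d means either 'd' or 'b' followed by 'd'.
Scanning 'accbbbcabcc' position-by-position:
  Pos 0: window 'ac' -> no
  Pos 1: window 'cc' -> no
  Pos 2: window 'cb' -> no
  Pos 3: window 'bb' -> no
  Pos 4: window 'bb' -> no
  Pos 5: window 'bc' -> no
  Pos 6: window 'ca' -> no
  Pos 7: window 'ab' -> no
  Pos 8: window 'bc' -> no
  Pos 9: window 'cc' -> no
  Pos 10: window 'c' -> no
Total matches: 0

0
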